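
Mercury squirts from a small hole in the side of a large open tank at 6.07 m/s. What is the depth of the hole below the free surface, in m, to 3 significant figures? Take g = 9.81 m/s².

Torricelli: v = √(2gh), so h = v²/(2g).
h = 6.07²/(2·9.81) = 36.8/19.62 = 1.88 m.

h ≈ 1.88 m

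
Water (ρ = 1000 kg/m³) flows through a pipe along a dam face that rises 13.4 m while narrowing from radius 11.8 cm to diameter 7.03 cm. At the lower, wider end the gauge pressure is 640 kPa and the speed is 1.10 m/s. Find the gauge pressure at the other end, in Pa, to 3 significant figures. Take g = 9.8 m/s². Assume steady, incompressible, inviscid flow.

P₂ ≈ 432000 Pa

The volume flow rate is constant, so v₂ = (A₁/A₂)v₁ = (437/38.8)·1.10 = 12.4 m/s.
Bernoulli: P₁ + ½ρv₁² + ρg h₁ = P₂ + ½ρv₂² + ρg h₂, so P₂ = P₁ + ½ρ(v₁² − v₂²) − ρg(h₂ − h₁).
P₂ = 640000 + ½·1000·(1.10² − 12.4²) − 1000·9.8·(+13.4) = 640000 + (-76200) − (131000) = 432000 Pa.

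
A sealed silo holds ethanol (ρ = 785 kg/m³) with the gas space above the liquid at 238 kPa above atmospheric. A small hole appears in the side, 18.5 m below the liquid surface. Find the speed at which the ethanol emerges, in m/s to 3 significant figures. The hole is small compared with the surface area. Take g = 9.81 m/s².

v ≈ 31.1 m/s

Take point 1 at the surface (v₁ ≈ 0) and point 2 at the hole (at atmospheric pressure). Bernoulli: P₁ + ρg h = P_atm + ½ρv₂².
With P₁ − P_atm = 238000 Pa, v₂ = √(2gh + 2ΔP/ρ) = √(2·9.81·18.5 + 2·238000/785) = 31.1 m/s.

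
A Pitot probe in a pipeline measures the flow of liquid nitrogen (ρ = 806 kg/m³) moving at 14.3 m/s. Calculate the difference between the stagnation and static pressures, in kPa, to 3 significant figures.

82.4 kPa

The dynamic pressure equals the rise in static pressure at the stagnation point: ΔP = ½ρv².
ΔP = ½·806·14.3² = 82400 Pa.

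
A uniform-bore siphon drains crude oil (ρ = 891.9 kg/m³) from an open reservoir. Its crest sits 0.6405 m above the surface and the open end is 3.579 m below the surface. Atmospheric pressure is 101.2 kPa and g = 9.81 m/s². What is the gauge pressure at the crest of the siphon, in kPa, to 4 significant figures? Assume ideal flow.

Bernoulli surface→outlet gives ½v² = g·h_out, so v = √(2·9.81·3.579) = 8.380 m/s.
Continuity keeps v the same throughout the tube; from surface to crest, P_atm + 0 = P_top + ½ρv² + ρg·h_top.
P_top = 101200 − ½·891.9·8.380² − 891.9·9.81·0.6405 = 64280 Pa. So P_gauge = P_top − P_atm = -36920 Pa.

P_gauge ≈ -36.92 kPa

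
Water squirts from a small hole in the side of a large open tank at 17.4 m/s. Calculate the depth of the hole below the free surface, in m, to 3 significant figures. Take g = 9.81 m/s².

Torricelli: v = √(2gh), so h = v²/(2g).
h = 17.4²/(2·9.81) = 303/19.62 = 15.4 m.

15.4 m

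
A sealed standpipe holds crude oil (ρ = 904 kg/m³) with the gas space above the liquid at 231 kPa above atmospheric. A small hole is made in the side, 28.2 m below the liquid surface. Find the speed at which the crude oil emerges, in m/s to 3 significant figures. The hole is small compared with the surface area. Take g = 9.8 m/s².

v ≈ 32.6 m/s

Take point 1 at the surface (v₁ ≈ 0) and point 2 at the hole (at atmospheric pressure). Bernoulli: P₁ + ρg h = P_atm + ½ρv₂².
With P₁ − P_atm = 231000 Pa, v₂ = √(2gh + 2ΔP/ρ) = √(2·9.8·28.2 + 2·231000/904) = 32.6 m/s.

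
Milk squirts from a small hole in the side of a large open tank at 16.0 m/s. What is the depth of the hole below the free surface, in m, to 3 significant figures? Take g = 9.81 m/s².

For a small hole in a large open tank, ½v² = gh, giving h = v²/(2g).
h = 16.0²/(2·9.81) = 256/19.62 = 13.0 m.

h ≈ 13.0 m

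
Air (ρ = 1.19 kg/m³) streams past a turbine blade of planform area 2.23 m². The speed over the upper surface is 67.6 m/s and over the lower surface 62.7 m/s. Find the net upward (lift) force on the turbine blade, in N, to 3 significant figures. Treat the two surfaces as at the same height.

F ≈ 847 N

The faster flow above has the lower pressure; Bernoulli (same height) gives ΔP = ½ρ(v_up² − v_low²).
ΔP = ½·1.19·(67.6² − 62.7²) = 380 Pa.
Lift = ΔP · A = 380 × 2.23 = 847 N.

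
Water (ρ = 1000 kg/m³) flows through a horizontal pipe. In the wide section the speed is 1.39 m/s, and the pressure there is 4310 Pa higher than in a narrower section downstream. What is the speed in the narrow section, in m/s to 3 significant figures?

v₂ ≈ 3.25 m/s

Horizontal Bernoulli: P₁ + ½ρv₁² = P₂ + ½ρv₂², so v₂² = v₁² + 2(P₁ − P₂)/ρ.
v₂ = √(1.39² + 2·4310/1000) = √(1.93 + 8.62) = 3.25 m/s.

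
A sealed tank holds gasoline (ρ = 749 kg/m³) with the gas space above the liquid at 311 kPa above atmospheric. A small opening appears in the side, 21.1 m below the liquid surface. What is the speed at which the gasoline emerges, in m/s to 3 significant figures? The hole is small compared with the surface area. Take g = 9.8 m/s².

Take point 1 at the surface (v₁ ≈ 0) and point 2 at the hole (at atmospheric pressure). Bernoulli: P₁ + ρg h = P_atm + ½ρv₂².
With P₁ − P_atm = 311000 Pa, v₂ = √(2gh + 2ΔP/ρ) = √(2·9.8·21.1 + 2·311000/749) = 35.3 m/s.

v = 35.3 m/s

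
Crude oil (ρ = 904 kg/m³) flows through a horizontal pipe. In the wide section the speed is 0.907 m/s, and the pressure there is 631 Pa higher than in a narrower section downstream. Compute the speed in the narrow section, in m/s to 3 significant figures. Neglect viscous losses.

v₂ = 1.49 m/s

Horizontal Bernoulli: P₁ + ½ρv₁² = P₂ + ½ρv₂², so v₂² = v₁² + 2(P₁ − P₂)/ρ.
v₂ = √(0.907² + 2·631/904) = √(0.823 + 1.40) = 1.49 m/s.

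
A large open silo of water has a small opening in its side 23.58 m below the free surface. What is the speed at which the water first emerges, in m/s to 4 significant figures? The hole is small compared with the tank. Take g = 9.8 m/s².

21.50 m/s

With the surface at rest and both surface and jet at atmospheric pressure, Bernoulli gives ρg h = ½ρv², so v = √(2gh) = √(2·9.8·23.58) = 21.50 m/s.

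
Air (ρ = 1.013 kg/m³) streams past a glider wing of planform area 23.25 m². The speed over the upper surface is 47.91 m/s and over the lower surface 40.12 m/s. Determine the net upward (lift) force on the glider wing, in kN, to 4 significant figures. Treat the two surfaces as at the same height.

F ≈ 8.076 kN

From P + ½ρv² = const at equal height, P_low − P_up = ½ρ(v_up² − v_low²).
ΔP = ½·1.013·(47.91² − 40.12²) = 347.3 Pa.
Lift = ΔP · A = 347.3 × 23.25 = 8076 N.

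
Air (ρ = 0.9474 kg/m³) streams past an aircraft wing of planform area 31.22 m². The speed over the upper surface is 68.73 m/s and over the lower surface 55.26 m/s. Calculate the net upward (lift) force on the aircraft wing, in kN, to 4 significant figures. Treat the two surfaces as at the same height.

F = 24.70 kN

The faster flow above has the lower pressure; Bernoulli (same height) gives ΔP = ½ρ(v_up² − v_low²).
ΔP = ½·0.9474·(68.73² − 55.26²) = 791.1 Pa.
Lift = ΔP · A = 791.1 × 31.22 = 24700 N.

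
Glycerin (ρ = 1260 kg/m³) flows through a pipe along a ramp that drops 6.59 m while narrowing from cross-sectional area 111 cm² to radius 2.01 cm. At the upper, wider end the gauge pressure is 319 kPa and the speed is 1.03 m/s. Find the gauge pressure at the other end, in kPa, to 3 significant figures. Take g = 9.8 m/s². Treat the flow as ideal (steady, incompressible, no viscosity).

P₂ ≈ 350 kPa

The volume flow rate is constant, so v₂ = (A₁/A₂)v₁ = (111/12.7)·1.03 = 9.01 m/s.
Energy conservation along the streamline gives P₂ = P₁ − ½ρ(v₂² − v₁²) − ρg(h₂ − h₁).
P₂ = 319000 + ½·1260·(1.03² − 9.01²) − 1260·9.8·(−6.59) = 319000 + (-50500) − (-81400) = 350000 Pa.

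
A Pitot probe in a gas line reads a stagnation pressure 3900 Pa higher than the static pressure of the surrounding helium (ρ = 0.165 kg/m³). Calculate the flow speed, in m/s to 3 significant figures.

Bernoulli between the free stream and the stagnation point: ½ρv² = P_stag − P_static.
v = √(2ΔP/ρ) = √(2·3900/0.165) = 217 m/s.

v ≈ 217 m/s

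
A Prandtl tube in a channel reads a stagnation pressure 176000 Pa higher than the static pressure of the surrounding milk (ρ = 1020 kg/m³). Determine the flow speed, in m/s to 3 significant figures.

The dynamic pressure equals the rise in static pressure at the stagnation point: ΔP = ½ρv².
v = √(2ΔP/ρ) = √(2·176000/1020) = 18.6 m/s.

v ≈ 18.6 m/s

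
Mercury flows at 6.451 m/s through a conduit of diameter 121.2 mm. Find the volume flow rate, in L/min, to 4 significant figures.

Q ≈ 4466 L/min

Q = A·v = 0.01154 m² × 6.451 m/s = 0.07443 m³/s.
Converting: 0.07443 m³/s × 60000 = 4466 L/min.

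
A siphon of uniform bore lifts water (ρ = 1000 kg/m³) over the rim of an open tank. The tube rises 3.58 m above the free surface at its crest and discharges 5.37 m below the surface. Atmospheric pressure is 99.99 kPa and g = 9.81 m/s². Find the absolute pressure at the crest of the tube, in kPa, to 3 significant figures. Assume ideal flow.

P_top ≈ 12.2 kPa

Bernoulli surface→outlet gives ½v² = g·h_out, so v = √(2·9.81·5.37) = 10.3 m/s.
Continuity keeps v the same throughout the tube; from surface to crest, P_atm + 0 = P_top + ½ρv² + ρg·h_top.
P_top = 99990 − ½·1000·10.3² − 1000·9.81·3.58 = 12200 Pa.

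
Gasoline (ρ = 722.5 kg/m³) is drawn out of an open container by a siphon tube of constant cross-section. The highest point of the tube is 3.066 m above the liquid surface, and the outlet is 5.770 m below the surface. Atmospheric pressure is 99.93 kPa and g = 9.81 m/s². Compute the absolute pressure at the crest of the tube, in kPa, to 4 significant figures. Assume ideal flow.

P_top = 37.30 kPa

Bernoulli surface→outlet gives ½v² = g·h_out, so v = √(2·9.81·5.770) = 10.64 m/s.
Continuity keeps v the same throughout the tube; from surface to crest, P_atm + 0 = P_top + ½ρv² + ρg·h_top.
P_top = 99930 − ½·722.5·10.64² − 722.5·9.81·3.066 = 37300 Pa.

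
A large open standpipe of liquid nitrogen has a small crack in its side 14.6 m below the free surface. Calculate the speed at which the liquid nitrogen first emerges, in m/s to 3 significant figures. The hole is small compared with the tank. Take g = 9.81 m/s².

With the surface at rest and both surface and jet at atmospheric pressure, Bernoulli gives ρg h = ½ρv², so v = √(2gh) = √(2·9.81·14.6) = 16.9 m/s.

v ≈ 16.9 m/s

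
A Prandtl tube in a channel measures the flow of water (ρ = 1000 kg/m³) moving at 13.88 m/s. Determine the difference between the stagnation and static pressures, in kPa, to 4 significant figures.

96.33 kPa

Bernoulli between the free stream and the stagnation point: ½ρv² = P_stag − P_static.
ΔP = ½·1000·13.88² = 96330 Pa.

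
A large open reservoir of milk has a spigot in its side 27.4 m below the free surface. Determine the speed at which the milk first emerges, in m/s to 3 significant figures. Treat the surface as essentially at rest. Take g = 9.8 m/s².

23.2 m/s

With the surface at rest and both surface and jet at atmospheric pressure, Bernoulli gives ρg h = ½ρv², so v = √(2gh) = √(2·9.8·27.4) = 23.2 m/s.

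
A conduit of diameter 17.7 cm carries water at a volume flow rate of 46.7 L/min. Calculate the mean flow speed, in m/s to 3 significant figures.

v ≈ 0.0316 m/s

Q = 46.7 L/min = 0.000778 m³/s.
v = Q/A = 0.000778 / 0.0246 = 0.0316 m/s.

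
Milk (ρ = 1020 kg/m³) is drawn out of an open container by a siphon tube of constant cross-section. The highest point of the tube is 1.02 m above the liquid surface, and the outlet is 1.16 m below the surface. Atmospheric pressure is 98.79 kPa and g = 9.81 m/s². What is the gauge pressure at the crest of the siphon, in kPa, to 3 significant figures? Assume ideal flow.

The outlet speed comes from Torricelli: v = √(2g·1.16) = 4.77 m/s.
With constant cross-section the crest speed equals v; applying Bernoulli from the surface up to the crest, P_top = P_atm − ½ρv² − ρg·h_top.
P_top = 98790 − ½·1020·4.77² − 1020·9.81·1.02 = 77000 Pa. So P_gauge = P_top − P_atm = -21800 Pa.

P_gauge ≈ -21.8 kPa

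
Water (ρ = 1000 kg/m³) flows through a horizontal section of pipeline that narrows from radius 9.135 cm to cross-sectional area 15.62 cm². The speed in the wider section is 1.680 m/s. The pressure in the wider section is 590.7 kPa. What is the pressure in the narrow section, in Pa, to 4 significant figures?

P₂ ≈ 194600 Pa

Continuity gives A₁v₁ = A₂v₂, so v₂ = (262.2 cm²)/(15.62 cm²) × 1.680 m/s = 28.20 m/s.
Bernoulli (h₁ = h₂): P₁ − P₂ = ½ρ(v₂² − v₁²).
P₂ = P₁ − ½ρ(v₂² − v₁²) = 590700 − ½·1000·(28.20² − 1.680²) = 590700 − 396100 = 194600 Pa.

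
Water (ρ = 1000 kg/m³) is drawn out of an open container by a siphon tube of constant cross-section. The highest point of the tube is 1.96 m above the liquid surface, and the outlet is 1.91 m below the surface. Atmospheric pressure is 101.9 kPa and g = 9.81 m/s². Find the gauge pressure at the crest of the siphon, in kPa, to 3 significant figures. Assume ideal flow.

P_gauge = -38.0 kPa

Bernoulli surface→outlet gives ½v² = g·h_out, so v = √(2·9.81·1.91) = 6.12 m/s.
With constant cross-section the crest speed equals v; applying Bernoulli from the surface up to the crest, P_top = P_atm − ½ρv² − ρg·h_top.
P_top = 101900 − ½·1000·6.12² − 1000·9.81·1.96 = 63900 Pa. So P_gauge = P_top − P_atm = -38000 Pa.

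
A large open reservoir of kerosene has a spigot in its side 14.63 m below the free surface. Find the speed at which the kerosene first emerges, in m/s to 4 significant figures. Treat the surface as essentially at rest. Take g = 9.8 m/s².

With the surface at rest and both surface and jet at atmospheric pressure, Bernoulli gives ρg h = ½ρv², so v = √(2gh) = √(2·9.8·14.63) = 16.93 m/s.

16.93 m/s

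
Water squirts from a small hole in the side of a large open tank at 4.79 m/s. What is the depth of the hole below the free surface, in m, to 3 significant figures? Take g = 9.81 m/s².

Inverting v = √(2gh) gives h = v² / 2g.
h = 4.79²/(2·9.81) = 22.9/19.62 = 1.17 m.

h ≈ 1.17 m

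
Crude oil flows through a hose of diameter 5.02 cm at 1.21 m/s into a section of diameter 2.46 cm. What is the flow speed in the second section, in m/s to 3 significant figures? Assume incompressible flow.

v₂ = 5.04 m/s

The volume flow rate is constant, so v₂ = (A₁/A₂)v₁ = (19.8/4.75)·1.21 = 5.04 m/s.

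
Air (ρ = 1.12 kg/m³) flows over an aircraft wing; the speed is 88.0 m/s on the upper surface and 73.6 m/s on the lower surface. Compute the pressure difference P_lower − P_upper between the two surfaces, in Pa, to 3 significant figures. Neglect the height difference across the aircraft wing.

1300 Pa

The pressure is lower where the speed is higher: ΔP = ½ρ(v_up² − v_low²).
ΔP = ½·1.12·(88.0² − 73.6²) = 1300 Pa.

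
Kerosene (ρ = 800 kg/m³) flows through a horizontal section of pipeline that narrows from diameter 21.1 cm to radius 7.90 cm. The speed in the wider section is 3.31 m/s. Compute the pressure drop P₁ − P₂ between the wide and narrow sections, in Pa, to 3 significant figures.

Continuity gives A₁v₁ = A₂v₂, so v₂ = (350 cm²)/(196 cm²) × 3.31 m/s = 5.90 m/s.
The pipe is horizontal, so Bernoulli reduces to P₁ + ½ρv₁² = P₂ + ½ρv₂².
P₁ − P₂ = ½·800·(5.90² − 3.31²) = ½·800·23.9 = 9560 Pa.

ΔP ≈ 9560 Pa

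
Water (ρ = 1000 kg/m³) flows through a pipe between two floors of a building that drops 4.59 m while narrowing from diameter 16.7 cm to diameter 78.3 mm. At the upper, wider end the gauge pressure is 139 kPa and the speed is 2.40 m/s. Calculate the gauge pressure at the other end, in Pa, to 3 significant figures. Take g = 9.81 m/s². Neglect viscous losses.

Continuity gives A₁v₁ = A₂v₂, so v₂ = (219 cm²)/(48.2 cm²) × 2.40 m/s = 10.9 m/s.
Bernoulli: P₁ + ½ρv₁² + ρg h₁ = P₂ + ½ρv₂² + ρg h₂, so P₂ = P₁ + ½ρ(v₁² − v₂²) − ρg(h₂ − h₁).
P₂ = 139000 + ½·1000·(2.40² − 10.9²) − 1000·9.81·(−4.59) = 139000 + (-56700) − (-45000) = 127000 Pa.

P₂ = 127000 Pa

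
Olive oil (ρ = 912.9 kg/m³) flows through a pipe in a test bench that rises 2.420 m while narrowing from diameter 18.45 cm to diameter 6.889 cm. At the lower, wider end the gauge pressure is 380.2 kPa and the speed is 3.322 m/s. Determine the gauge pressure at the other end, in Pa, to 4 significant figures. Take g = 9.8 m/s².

By continuity, v₂ = v₁·A₁/A₂ = 3.322·(267.4/37.27) = 23.83 m/s.
Bernoulli: P₁ + ½ρv₁² + ρg h₁ = P₂ + ½ρv₂² + ρg h₂, so P₂ = P₁ + ½ρ(v₁² − v₂²) − ρg(h₂ − h₁).
P₂ = 380200 + ½·912.9·(3.322² − 23.83²) − 912.9·9.8·(+2.420) = 380200 + (-254100) − (21650) = 104400 Pa.

P₂ ≈ 104400 Pa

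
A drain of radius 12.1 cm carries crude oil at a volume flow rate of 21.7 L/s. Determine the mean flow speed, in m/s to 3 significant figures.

Q = 21.7 L/s = 0.0217 m³/s.
v = Q/A = 0.0217 / 0.0460 = 0.472 m/s.

v ≈ 0.472 m/s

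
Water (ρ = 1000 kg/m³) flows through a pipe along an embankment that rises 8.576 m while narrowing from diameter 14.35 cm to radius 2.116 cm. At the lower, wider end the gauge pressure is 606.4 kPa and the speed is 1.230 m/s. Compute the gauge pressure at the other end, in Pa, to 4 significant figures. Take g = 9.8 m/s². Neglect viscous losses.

P₂ ≈ 423100 Pa

The volume flow rate is constant, so v₂ = (A₁/A₂)v₁ = (161.7/14.07)·1.230 = 14.14 m/s.
Energy conservation along the streamline gives P₂ = P₁ − ½ρ(v₂² − v₁²) − ρg(h₂ − h₁).
P₂ = 606400 + ½·1000·(1.230² − 14.14²) − 1000·9.8·(+8.576) = 606400 + (-99240) − (84040) = 423100 Pa.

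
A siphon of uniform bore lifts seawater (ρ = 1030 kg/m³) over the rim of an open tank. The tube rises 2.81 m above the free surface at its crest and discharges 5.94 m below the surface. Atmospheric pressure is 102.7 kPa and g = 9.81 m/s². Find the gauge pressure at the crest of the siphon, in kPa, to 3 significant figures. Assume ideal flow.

P_gauge ≈ -88.4 kPa

Bernoulli surface→outlet gives ½v² = g·h_out, so v = √(2·9.81·5.94) = 10.8 m/s.
With constant cross-section the crest speed equals v; applying Bernoulli from the surface up to the crest, P_top = P_atm − ½ρv² − ρg·h_top.
P_top = 102700 − ½·1030·10.8² − 1030·9.81·2.81 = 14300 Pa. So P_gauge = P_top − P_atm = -88400 Pa.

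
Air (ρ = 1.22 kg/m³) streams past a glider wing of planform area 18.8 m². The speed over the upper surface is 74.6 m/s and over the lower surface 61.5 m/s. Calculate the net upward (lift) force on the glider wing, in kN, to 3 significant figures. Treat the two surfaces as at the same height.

With equal heights on the two surfaces, Bernoulli gives P_lower − P_upper = ½ρ(v_upper² − v_lower²).
ΔP = ½·1.22·(74.6² − 61.5²) = 1090 Pa.
Lift = ΔP · A = 1090 × 18.8 = 20400 N.

20.4 kN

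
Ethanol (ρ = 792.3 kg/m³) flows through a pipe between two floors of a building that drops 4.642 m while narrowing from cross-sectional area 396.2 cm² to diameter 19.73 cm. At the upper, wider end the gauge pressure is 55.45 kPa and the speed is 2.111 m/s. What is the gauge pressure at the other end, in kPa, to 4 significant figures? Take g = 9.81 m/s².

By continuity, v₂ = v₁·A₁/A₂ = 2.111·(396.2/305.7) = 2.736 m/s.
Bernoulli: P₁ + ½ρv₁² + ρg h₁ = P₂ + ½ρv₂² + ρg h₂, so P₂ = P₁ + ½ρ(v₁² − v₂²) − ρg(h₂ − h₁).
P₂ = 55450 + ½·792.3·(2.111² − 2.736²) − 792.3·9.81·(−4.642) = 55450 + (-1199) − (-36080) = 90330 Pa.

P₂ ≈ 90.33 kPa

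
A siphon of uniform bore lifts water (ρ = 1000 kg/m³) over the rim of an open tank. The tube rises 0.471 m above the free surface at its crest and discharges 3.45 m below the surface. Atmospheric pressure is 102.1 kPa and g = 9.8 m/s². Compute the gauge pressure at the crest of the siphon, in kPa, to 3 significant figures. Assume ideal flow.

From the surface to the outlet (both open to atmosphere, surface at rest): v = √(2g·h_out) = √(2·9.8·3.45) = 8.22 m/s.
With constant cross-section the crest speed equals v; applying Bernoulli from the surface up to the crest, P_top = P_atm − ½ρv² − ρg·h_top.
P_top = 102100 − ½·1000·8.22² − 1000·9.8·0.471 = 63700 Pa. So P_gauge = P_top − P_atm = -38400 Pa.

P_gauge ≈ -38.4 kPa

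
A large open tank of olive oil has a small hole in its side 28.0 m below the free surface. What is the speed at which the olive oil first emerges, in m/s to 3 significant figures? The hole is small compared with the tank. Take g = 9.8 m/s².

Bernoulli from surface to hole (P equal, v_surface ≈ 0): v = √(2gh) = √(2×9.8×28.0) = 23.4 m/s.

v ≈ 23.4 m/s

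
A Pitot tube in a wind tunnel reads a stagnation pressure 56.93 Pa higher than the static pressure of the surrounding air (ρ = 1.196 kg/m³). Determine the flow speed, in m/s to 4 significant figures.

At the stagnation point the flow is brought to rest, so Bernoulli gives P_stag − P_static = ½ρv².
v = √(2ΔP/ρ) = √(2·56.93/1.196) = 9.757 m/s.

9.757 m/s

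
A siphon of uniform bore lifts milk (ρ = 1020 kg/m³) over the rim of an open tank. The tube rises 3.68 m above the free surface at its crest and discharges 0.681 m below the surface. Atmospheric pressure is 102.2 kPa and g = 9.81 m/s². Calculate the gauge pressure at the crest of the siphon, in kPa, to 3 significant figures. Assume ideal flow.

P_gauge ≈ -43.6 kPa

Bernoulli surface→outlet gives ½v² = g·h_out, so v = √(2·9.81·0.681) = 3.66 m/s.
Continuity keeps v the same throughout the tube; from surface to crest, P_atm + 0 = P_top + ½ρv² + ρg·h_top.
P_top = 102200 − ½·1020·3.66² − 1020·9.81·3.68 = 58600 Pa. So P_gauge = P_top − P_atm = -43600 Pa.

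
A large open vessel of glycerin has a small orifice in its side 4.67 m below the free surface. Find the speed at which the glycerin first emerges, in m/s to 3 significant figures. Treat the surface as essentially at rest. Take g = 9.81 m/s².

v = 9.57 m/s

Bernoulli from surface to hole (P equal, v_surface ≈ 0): v = √(2gh) = √(2×9.81×4.67) = 9.57 m/s.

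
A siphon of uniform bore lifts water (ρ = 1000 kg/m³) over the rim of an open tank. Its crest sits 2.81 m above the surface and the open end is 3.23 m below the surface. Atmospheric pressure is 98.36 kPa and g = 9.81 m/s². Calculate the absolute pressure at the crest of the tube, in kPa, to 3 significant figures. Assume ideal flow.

The outlet speed comes from Torricelli: v = √(2g·3.23) = 7.96 m/s.
Continuity keeps v the same throughout the tube; from surface to crest, P_atm + 0 = P_top + ½ρv² + ρg·h_top.
P_top = 98360 − ½·1000·7.96² − 1000·9.81·2.81 = 39100 Pa.

P_top ≈ 39.1 kPa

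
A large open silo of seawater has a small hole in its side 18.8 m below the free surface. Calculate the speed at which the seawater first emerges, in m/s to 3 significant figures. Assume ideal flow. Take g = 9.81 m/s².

19.2 m/s

The surface is effectively still and both ends are open, so ½v² = gh and v = √(2·9.81·18.8) = 19.2 m/s.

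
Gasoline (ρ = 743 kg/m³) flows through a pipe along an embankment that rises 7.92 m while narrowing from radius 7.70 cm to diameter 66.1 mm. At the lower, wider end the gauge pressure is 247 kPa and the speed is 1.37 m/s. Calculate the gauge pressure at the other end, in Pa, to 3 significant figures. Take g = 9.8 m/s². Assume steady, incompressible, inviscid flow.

Continuity gives A₁v₁ = A₂v₂, so v₂ = (186 cm²)/(34.3 cm²) × 1.37 m/s = 7.44 m/s.
Applying Bernoulli between the two ends and solving for P₂: P₂ = P₁ + ½ρ(v₁² − v₂²) − ρgΔh.
P₂ = 247000 + ½·743·(1.37² − 7.44²) − 743·9.8·(+7.92) = 247000 + (-19800) − (57700) = 169000 Pa.

P₂ = 169000 Pa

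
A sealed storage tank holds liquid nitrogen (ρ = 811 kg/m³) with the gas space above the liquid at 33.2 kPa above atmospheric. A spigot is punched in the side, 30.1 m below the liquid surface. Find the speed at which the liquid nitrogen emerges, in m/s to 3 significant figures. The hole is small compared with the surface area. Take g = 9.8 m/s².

Take point 1 at the surface (v₁ ≈ 0) and point 2 at the hole (at atmospheric pressure). Bernoulli: P₁ + ρg h = P_atm + ½ρv₂².
With P₁ − P_atm = 33200 Pa, v₂ = √(2gh + 2ΔP/ρ) = √(2·9.8·30.1 + 2·33200/811) = 25.9 m/s.

25.9 m/s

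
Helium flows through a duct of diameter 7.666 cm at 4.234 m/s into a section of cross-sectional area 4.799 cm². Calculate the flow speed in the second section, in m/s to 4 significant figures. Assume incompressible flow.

v₂ = 40.72 m/s

Mass conservation (A₁v₁ = A₂v₂) gives v₂ = 4.234 × 46.16/4.799 = 40.72 m/s.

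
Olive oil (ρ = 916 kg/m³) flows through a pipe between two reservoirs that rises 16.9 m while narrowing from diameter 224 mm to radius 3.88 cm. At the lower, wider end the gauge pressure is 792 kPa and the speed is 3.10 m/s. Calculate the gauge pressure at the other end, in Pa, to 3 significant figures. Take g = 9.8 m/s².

The volume flow rate is constant, so v₂ = (A₁/A₂)v₁ = (394/47.3)·3.10 = 25.8 m/s.
Bernoulli: P₁ + ½ρv₁² + ρg h₁ = P₂ + ½ρv₂² + ρg h₂, so P₂ = P₁ + ½ρ(v₁² − v₂²) − ρg(h₂ − h₁).
P₂ = 792000 + ½·916·(3.10² − 25.8²) − 916·9.8·(+16.9) = 792000 + (-301000) − (152000) = 339000 Pa.

P₂ ≈ 339000 Pa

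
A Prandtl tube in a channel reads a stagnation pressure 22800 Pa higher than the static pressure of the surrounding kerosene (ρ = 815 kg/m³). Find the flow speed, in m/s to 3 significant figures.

7.48 m/s

The dynamic pressure equals the rise in static pressure at the stagnation point: ΔP = ½ρv².
v = √(2ΔP/ρ) = √(2·22800/815) = 7.48 m/s.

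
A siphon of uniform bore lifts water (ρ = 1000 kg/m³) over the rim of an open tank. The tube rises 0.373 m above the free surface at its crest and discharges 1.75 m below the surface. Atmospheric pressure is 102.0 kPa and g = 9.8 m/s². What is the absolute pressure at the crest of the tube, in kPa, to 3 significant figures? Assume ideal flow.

P_top ≈ 81.2 kPa

From the surface to the outlet (both open to atmosphere, surface at rest): v = √(2g·h_out) = √(2·9.8·1.75) = 5.86 m/s.
Continuity keeps v the same throughout the tube; from surface to crest, P_atm + 0 = P_top + ½ρv² + ρg·h_top.
P_top = 102000 − ½·1000·5.86² − 1000·9.8·0.373 = 81200 Pa.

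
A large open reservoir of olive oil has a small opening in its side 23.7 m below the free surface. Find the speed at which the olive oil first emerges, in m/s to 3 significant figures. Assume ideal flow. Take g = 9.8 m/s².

v ≈ 21.6 m/s

The surface is effectively still and both ends are open, so ½v² = gh and v = √(2·9.8·23.7) = 21.6 m/s.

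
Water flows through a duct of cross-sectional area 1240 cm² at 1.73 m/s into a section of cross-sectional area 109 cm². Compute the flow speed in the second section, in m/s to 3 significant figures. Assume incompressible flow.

v₂ ≈ 19.7 m/s

Mass conservation (A₁v₁ = A₂v₂) gives v₂ = 1.73 × 1240/109 = 19.7 m/s.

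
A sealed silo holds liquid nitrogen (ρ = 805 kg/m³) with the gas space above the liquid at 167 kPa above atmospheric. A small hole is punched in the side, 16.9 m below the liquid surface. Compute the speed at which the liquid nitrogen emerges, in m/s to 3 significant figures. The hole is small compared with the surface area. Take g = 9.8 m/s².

v ≈ 27.3 m/s

Take point 1 at the surface (v₁ ≈ 0) and point 2 at the hole (at atmospheric pressure). Bernoulli: P₁ + ρg h = P_atm + ½ρv₂².
With P₁ − P_atm = 167000 Pa, v₂ = √(2gh + 2ΔP/ρ) = √(2·9.8·16.9 + 2·167000/805) = 27.3 m/s.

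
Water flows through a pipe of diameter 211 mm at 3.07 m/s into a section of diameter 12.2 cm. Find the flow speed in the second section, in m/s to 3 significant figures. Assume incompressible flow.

The volume flow rate is constant, so v₂ = (A₁/A₂)v₁ = (350/117)·3.07 = 9.18 m/s.

v₂ ≈ 9.18 m/s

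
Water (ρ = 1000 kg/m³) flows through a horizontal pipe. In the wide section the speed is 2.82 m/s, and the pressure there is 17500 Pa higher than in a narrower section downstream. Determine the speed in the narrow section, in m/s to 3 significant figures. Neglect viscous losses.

v₂ ≈ 6.55 m/s

Along the level pipe P + ½ρv² is conserved, hence v₂² = v₁² + 2(P₁ − P₂)/ρ.
v₂ = √(2.82² + 2·17500/1000) = √(7.95 + 35.0) = 6.55 m/s.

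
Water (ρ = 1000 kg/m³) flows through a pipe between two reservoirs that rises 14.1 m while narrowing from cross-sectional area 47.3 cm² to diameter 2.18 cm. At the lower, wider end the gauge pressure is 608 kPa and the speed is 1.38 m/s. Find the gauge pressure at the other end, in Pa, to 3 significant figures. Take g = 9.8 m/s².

318000 Pa

Continuity gives A₁v₁ = A₂v₂, so v₂ = (47.3 cm²)/(3.73 cm²) × 1.38 m/s = 17.5 m/s.
Energy conservation along the streamline gives P₂ = P₁ − ½ρ(v₂² − v₁²) − ρg(h₂ − h₁).
P₂ = 608000 + ½·1000·(1.38² − 17.5²) − 1000·9.8·(+14.1) = 608000 + (-152000) − (138000) = 318000 Pa.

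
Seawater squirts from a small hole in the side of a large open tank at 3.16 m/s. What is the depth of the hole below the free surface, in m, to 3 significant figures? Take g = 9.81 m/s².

h ≈ 0.509 m

Inverting v = √(2gh) gives h = v² / 2g.
h = 3.16²/(2·9.81) = 9.99/19.62 = 0.509 m.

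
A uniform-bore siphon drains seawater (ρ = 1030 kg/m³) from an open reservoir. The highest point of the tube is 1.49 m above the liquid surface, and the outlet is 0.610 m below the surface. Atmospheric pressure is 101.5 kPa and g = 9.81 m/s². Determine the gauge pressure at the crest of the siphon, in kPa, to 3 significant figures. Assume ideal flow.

P_gauge ≈ -21.2 kPa

Bernoulli surface→outlet gives ½v² = g·h_out, so v = √(2·9.81·0.610) = 3.46 m/s.
Continuity keeps v the same throughout the tube; from surface to crest, P_atm + 0 = P_top + ½ρv² + ρg·h_top.
P_top = 101500 − ½·1030·3.46² − 1030·9.81·1.49 = 80300 Pa. So P_gauge = P_top − P_atm = -21200 Pa.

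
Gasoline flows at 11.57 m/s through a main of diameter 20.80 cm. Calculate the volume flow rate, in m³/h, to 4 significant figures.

Q = 1415 m³/h

Q = A·v = 0.03398 m² × 11.57 m/s = 0.3931 m³/s.
Converting: 0.3931 m³/s × 3600 = 1415 m³/h.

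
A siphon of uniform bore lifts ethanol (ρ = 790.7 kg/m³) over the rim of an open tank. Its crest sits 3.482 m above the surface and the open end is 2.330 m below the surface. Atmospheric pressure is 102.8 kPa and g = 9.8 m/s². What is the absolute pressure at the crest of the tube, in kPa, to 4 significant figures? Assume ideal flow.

The outlet speed comes from Torricelli: v = √(2g·2.330) = 6.758 m/s.
The bore is uniform, so the speed at the crest is the same v. Bernoulli surface→crest: P_atm = P_top + ½ρv² + ρg·h_top.
P_top = 102800 − ½·790.7·6.758² − 790.7·9.8·3.482 = 57760 Pa.

57.76 kPa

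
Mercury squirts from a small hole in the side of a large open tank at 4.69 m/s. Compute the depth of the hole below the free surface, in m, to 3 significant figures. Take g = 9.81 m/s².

h = 1.12 m

Torricelli: v = √(2gh), so h = v²/(2g).
h = 4.69²/(2·9.81) = 22.0/19.62 = 1.12 m.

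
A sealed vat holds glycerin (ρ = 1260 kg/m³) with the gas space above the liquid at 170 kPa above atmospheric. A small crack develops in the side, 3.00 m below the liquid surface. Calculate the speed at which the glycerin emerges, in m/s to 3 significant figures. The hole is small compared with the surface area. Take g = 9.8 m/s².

Take point 1 at the surface (v₁ ≈ 0) and point 2 at the hole (at atmospheric pressure). Bernoulli: P₁ + ρg h = P_atm + ½ρv₂².
With P₁ − P_atm = 170000 Pa, v₂ = √(2gh + 2ΔP/ρ) = √(2·9.8·3.00 + 2·170000/1260) = 18.1 m/s.

18.1 m/s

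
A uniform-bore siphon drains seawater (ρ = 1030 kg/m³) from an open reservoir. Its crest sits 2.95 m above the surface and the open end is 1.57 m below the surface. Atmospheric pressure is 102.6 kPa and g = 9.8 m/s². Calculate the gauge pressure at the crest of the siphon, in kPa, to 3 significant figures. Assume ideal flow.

The outlet speed comes from Torricelli: v = √(2g·1.57) = 5.55 m/s.
With constant cross-section the crest speed equals v; applying Bernoulli from the surface up to the crest, P_top = P_atm − ½ρv² − ρg·h_top.
P_top = 102600 − ½·1030·5.55² − 1030·9.8·2.95 = 57000 Pa. So P_gauge = P_top − P_atm = -45600 Pa.

-45.6 kPa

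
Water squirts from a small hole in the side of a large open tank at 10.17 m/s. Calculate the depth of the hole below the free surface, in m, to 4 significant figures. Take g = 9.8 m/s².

h = 5.277 m

Torricelli: v = √(2gh), so h = v²/(2g).
h = 10.17²/(2·9.8) = 103.4/19.60 = 5.277 m.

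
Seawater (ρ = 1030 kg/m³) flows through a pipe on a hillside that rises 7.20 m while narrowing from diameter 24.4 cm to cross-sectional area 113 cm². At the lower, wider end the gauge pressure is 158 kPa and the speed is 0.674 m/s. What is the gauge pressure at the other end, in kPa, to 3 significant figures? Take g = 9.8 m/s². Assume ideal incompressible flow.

Mass conservation (A₁v₁ = A₂v₂) gives v₂ = 0.674 × 468/113 = 2.79 m/s.
Bernoulli: P₁ + ½ρv₁² + ρg h₁ = P₂ + ½ρv₂² + ρg h₂, so P₂ = P₁ + ½ρ(v₁² − v₂²) − ρg(h₂ − h₁).
P₂ = 158000 + ½·1030·(0.674² − 2.79²) − 1030·9.8·(+7.20) = 158000 + (-3770) − (72700) = 81600 Pa.

P₂ = 81.6 kPa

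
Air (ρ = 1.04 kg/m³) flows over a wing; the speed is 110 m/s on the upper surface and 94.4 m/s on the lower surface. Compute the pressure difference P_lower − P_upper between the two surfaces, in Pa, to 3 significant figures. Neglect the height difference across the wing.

ΔP ≈ 1660 Pa

The pressure is lower where the speed is higher: ΔP = ½ρ(v_up² − v_low²).
ΔP = ½·1.04·(110² − 94.4²) = 1660 Pa.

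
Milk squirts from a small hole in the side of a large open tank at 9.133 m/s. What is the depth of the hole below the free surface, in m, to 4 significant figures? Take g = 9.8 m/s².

Torricelli: v = √(2gh), so h = v²/(2g).
h = 9.133²/(2·9.8) = 83.41/19.60 = 4.256 m.

h ≈ 4.256 m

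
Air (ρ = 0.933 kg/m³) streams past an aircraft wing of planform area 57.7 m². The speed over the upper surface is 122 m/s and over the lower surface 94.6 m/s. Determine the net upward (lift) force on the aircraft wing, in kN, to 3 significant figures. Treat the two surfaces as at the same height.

160 kN

With equal heights on the two surfaces, Bernoulli gives P_lower − P_upper = ½ρ(v_upper² − v_lower²).
ΔP = ½·0.933·(122² − 94.6²) = 2770 Pa.
Lift = ΔP · A = 2770 × 57.7 = 160000 N.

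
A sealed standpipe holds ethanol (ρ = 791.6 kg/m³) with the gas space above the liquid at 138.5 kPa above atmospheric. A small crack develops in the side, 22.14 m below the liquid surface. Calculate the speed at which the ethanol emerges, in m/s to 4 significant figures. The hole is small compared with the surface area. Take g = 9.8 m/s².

v ≈ 28.00 m/s

Take point 1 at the surface (v₁ ≈ 0) and point 2 at the hole (at atmospheric pressure). Bernoulli: P₁ + ρg h = P_atm + ½ρv₂².
With P₁ − P_atm = 138500 Pa, v₂ = √(2gh + 2ΔP/ρ) = √(2·9.8·22.14 + 2·138500/791.6) = 28.00 m/s.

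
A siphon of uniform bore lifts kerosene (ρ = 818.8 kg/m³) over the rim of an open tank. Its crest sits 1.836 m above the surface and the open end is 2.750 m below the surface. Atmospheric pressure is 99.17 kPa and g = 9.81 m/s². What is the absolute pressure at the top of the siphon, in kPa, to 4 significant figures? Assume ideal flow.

The outlet speed comes from Torricelli: v = √(2g·2.750) = 7.345 m/s.
The bore is uniform, so the speed at the crest is the same v. Bernoulli surface→crest: P_atm = P_top + ½ρv² + ρg·h_top.
P_top = 99170 − ½·818.8·7.345² − 818.8·9.81·1.836 = 62330 Pa.

P_top ≈ 62.33 kPa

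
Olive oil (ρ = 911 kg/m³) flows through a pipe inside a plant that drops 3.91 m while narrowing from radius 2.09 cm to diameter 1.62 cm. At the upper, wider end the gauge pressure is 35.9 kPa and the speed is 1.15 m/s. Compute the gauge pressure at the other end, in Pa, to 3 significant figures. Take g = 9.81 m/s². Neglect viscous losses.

Mass conservation (A₁v₁ = A₂v₂) gives v₂ = 1.15 × 13.7/2.06 = 7.66 m/s.
Bernoulli: P₁ + ½ρv₁² + ρg h₁ = P₂ + ½ρv₂² + ρg h₂, so P₂ = P₁ + ½ρ(v₁² − v₂²) − ρg(h₂ − h₁).
P₂ = 35900 + ½·911·(1.15² − 7.66²) − 911·9.81·(−3.91) = 35900 + (-26100) − (-34900) = 44700 Pa.

P₂ = 44700 Pa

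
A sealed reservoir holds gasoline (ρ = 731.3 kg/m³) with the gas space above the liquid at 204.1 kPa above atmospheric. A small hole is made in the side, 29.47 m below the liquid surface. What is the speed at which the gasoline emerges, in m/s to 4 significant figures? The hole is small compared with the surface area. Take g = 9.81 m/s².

33.71 m/s

Take point 1 at the surface (v₁ ≈ 0) and point 2 at the hole (at atmospheric pressure). Bernoulli: P₁ + ρg h = P_atm + ½ρv₂².
With P₁ − P_atm = 204100 Pa, v₂ = √(2gh + 2ΔP/ρ) = √(2·9.81·29.47 + 2·204100/731.3) = 33.71 m/s.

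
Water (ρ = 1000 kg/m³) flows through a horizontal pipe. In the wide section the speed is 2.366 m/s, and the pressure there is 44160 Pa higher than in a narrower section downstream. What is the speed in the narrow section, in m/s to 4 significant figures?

Along the level pipe P + ½ρv² is conserved, hence v₂² = v₁² + 2(P₁ − P₂)/ρ.
v₂ = √(2.366² + 2·44160/1000) = √(5.598 + 88.32) = 9.691 m/s.

v₂ = 9.691 m/s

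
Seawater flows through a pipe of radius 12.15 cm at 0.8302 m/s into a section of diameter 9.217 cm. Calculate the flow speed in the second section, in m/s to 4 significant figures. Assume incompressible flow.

5.771 m/s

Continuity gives A₁v₁ = A₂v₂, so v₂ = (463.8 cm²)/(66.72 cm²) × 0.8302 m/s = 5.771 m/s.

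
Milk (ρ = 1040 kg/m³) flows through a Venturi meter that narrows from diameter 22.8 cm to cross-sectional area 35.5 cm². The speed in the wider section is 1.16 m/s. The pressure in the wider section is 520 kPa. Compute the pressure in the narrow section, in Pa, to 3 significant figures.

P₂ = 428000 Pa

Continuity gives A₁v₁ = A₂v₂, so v₂ = (408 cm²)/(35.5 cm²) × 1.16 m/s = 13.3 m/s.
Along the horizontal streamline, P + ½ρv² is constant.
P₂ = P₁ − ½ρ(v₂² − v₁²) = 520000 − ½·1040·(13.3² − 1.16²) = 520000 − 91900 = 428000 Pa.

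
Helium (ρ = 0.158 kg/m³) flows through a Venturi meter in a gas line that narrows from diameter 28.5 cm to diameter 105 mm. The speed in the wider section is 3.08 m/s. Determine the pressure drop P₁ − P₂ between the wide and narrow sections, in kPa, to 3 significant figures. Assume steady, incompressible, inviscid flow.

ΔP ≈ 0.0399 kPa

Mass conservation (A₁v₁ = A₂v₂) gives v₂ = 3.08 × 638/86.6 = 22.7 m/s.
With no height change, Bernoulli's equation is P₁ + ½ρv₁² = P₂ + ½ρv₂².
P₁ − P₂ = ½·0.158·(22.7² − 3.08²) = ½·0.158·505 = 39.9 Pa.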